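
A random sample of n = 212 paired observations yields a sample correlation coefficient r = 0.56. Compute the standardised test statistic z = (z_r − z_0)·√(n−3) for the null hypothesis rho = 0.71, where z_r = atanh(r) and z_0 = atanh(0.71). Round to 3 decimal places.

z_r = atanh(0.56) = 0.632833,  z_0 = atanh(0.71) = 0.887184
SE = 1/√(n−3) = 1/√209 = 0.069171
z = (z_r − z_0)/SE = (0.632833 − 0.887184) / 0.069171 = -0.254351 / 0.069171 = -3.677

-3.677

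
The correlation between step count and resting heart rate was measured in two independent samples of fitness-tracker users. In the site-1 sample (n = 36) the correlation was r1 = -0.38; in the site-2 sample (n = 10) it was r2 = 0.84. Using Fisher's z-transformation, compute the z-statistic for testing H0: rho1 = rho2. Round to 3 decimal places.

-3.896

Fisher z-transforms: z1 = atanh(-0.38) = -0.400060, z2 = atanh(0.84) = 1.221174; difference d = -1.621234
Var(d) = 1/33 + 1/7 = 0.0303030 + 0.1428571 = 0.1731601
z = d/√Var(d) = -1.621234 / √0.1731601 = -1.621234 / 0.416125 = -3.896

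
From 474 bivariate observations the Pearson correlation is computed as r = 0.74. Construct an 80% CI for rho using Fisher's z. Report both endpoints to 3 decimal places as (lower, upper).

z_r = atanh(0.74) = 0.950479;  SE = 1/√(n−3) = 1/√471 = 0.046078
z-limits: 0.950479 ± 1.282·0.046078 = 0.950479 ± 0.059072 = [0.891407, 1.009551]
ρ-limits: (tanh 0.891407, tanh 1.009551) = (0.712, 0.766)

(0.712, 0.766)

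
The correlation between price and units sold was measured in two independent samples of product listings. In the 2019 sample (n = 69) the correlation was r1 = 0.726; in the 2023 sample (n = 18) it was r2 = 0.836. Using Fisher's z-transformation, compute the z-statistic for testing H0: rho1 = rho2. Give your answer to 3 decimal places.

-1.005

Fisher z-transforms: z1 = atanh(0.726) = 0.920217, z2 = atanh(0.836) = 1.207739; difference d = -0.287522
Var(d) = 1/66 + 1/15 = 0.0151515 + 0.0666667 = 0.0818182
z = d/√Var(d) = -0.287522 / √0.0818182 = -0.287522 / 0.286039 = -1.005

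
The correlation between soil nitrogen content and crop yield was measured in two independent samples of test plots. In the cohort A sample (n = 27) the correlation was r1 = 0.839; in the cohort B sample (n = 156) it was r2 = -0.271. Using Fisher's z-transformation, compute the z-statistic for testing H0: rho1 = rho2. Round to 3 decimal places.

Fisher z-transforms: z1 = atanh(0.839) = 1.217786, z2 = atanh(-0.271) = -0.277943; difference d = 1.495729
Var(d) = 1/24 + 1/153 = 0.0416667 + 0.0065359 = 0.0482026
z = d/√Var(d) = 1.495729 / √0.0482026 = 1.495729 / 0.219551 = 6.813

6.813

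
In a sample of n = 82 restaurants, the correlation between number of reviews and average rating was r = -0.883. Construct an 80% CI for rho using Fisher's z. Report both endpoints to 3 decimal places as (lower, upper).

z_r = atanh(-0.883) = -1.389224;  SE = 1/√(n−3) = 1/√79 = 0.112509
z-limits: -1.389224 ± 1.282·0.112509 = -1.389224 ± 0.144237 = [-1.533461, -1.244987]
ρ-limits: (tanh -1.533461, tanh -1.244987) = (-0.911, -0.847)

(-0.911, -0.847)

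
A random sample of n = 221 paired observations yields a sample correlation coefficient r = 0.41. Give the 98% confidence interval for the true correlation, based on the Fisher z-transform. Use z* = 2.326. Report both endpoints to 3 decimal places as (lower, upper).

(0.271, 0.532)

Fisher z: z_r = atanh(r) = ½·ln((1+0.41)/(1−0.41)) = 0.435611
SE(z) = 1/√(n−3) = 1/√218 = 0.067729
98% ⇒ z* = 2.326; margin = 2.326·0.067729 = 0.157538
CI on z-scale: (0.278073, 0.593149)
Back-transform: tanh(0.278073) = 0.271121, tanh(0.593149) = 0.532157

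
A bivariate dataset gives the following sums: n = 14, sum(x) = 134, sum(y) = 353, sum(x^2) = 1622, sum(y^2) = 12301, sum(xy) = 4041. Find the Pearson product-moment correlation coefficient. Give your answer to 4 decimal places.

Numerator: nΣxy − (Σx)(Σy) = 14·4041 − (134)(353) = 9272
Denominator: √[(nΣx²−(Σx)²)(nΣy²−(Σy)²)]
  nΣx²−(Σx)² = 14·1622 − 17956 = 4752;  nΣy²−(Σy)² = 14·12301 − 124609 = 47605
  √(4752·47605) = √226218960 = 15040.5771
r = 9272 / 15040.5771 = 0.6165

0.6165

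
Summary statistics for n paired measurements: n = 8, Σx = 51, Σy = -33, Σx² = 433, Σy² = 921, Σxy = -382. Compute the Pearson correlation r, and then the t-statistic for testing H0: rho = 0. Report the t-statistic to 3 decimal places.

S_xy = nΣxy − ΣxΣy = 8·(-382) − 51·(-33) = -3056 − (-1683) = -1373
S_xx = nΣx² − (Σx)² = 8·433 − 51² = 3464 − 2601 = 863
S_yy = nΣy² − (Σy)² = 8·921 − (-33)² = 7368 − 1089 = 6279
r = S_xy / √(S_xx·S_yy) = -1373 / √(863·6279) = -1373 / √5418777 = -1373 / 2327.8267 = -0.5898
t = r·√(n−2)/√(1−r²) = -0.5898·√6 / √(1−0.347864) = -1.444709 / 0.807549 = -1.789

-1.789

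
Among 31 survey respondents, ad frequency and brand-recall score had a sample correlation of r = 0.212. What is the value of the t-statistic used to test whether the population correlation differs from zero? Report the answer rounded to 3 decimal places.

1.168

t = r·√(n−2) / √(1−r²) with r = 0.212, n = 31
  = 0.212·√29 / √(1 − 0.044944)
  = 0.212·5.385165 / 0.977270
  = 1.141655 / 0.977270 = 1.168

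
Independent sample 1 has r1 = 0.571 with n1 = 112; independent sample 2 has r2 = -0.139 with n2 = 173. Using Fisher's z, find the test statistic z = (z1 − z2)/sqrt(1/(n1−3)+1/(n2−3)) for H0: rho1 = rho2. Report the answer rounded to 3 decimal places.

Fisher z-transforms: z1 = atanh(0.571) = 0.649005, z2 = atanh(-0.139) = -0.139906; difference d = 0.788911
Var(d) = 1/109 + 1/170 = 0.0091743 + 0.0058824 = 0.0150567
z = d/√Var(d) = 0.788911 / √0.0150567 = 0.788911 / 0.122706 = 6.429

6.429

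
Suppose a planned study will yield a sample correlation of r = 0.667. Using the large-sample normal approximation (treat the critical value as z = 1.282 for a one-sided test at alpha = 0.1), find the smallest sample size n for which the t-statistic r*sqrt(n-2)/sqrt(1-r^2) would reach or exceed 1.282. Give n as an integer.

r√(n−2)/√(1−r²) ≥ 1.282  ⇔  n−2 ≥ (1.282)²·(1−r²)/r²
(1−r²)/r² = (1−0.444889)/0.444889 = 1.2478
n ≥ 2 + 1.643524·1.2478 = 2 + 2.0508 = 4.0508
⌈4.0508⌉ = 5

5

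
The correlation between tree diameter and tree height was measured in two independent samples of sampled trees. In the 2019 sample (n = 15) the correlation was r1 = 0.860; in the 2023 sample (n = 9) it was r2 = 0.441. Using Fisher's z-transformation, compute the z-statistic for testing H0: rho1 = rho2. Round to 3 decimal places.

1.640

Fisher z-transforms: z1 = atanh(0.860) = 1.293345, z2 = atanh(0.441) = 0.473472; difference d = 0.819873
Var(d) = 1/12 + 1/6 = 0.0833333 + 0.1666667 = 0.2500000
z = d/√Var(d) = 0.819873 / √0.2500000 = 0.819873 / 0.500000 = 1.640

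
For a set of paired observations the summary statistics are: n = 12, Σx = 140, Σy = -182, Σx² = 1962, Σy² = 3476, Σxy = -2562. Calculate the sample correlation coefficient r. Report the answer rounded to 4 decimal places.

S_xy = nΣxy − ΣxΣy = 12·(-2562) − 140·(-182) = -30744 − (-25480) = -5264
S_xx = nΣx² − (Σx)² = 12·1962 − 140² = 23544 − 19600 = 3944
S_yy = nΣy² − (Σy)² = 12·3476 − (-182)² = 41712 − 33124 = 8588
r = S_xy / √(S_xx·S_yy) = -5264 / √(3944·8588) = -5264 / √33871072 = -5264 / 5819.8859 = -0.9045

-0.9045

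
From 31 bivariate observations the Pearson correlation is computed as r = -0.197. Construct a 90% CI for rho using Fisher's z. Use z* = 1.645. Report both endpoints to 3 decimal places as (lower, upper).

(-0.470, 0.111)

z_r = atanh(-0.197) = -0.199609;  SE = 1/√(n−3) = 1/√28 = 0.188982
z-limits: -0.199609 ± 1.645·0.188982 = -0.199609 ± 0.310875 = [-0.510484, 0.111266]
ρ-limits: (tanh -0.510484, tanh 0.111266) = (-0.470, 0.111)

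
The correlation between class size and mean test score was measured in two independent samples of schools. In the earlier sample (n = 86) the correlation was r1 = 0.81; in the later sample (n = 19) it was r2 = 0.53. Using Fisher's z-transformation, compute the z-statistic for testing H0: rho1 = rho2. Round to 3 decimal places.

1.966

Fisher z-transforms: z1 = atanh(0.81) = 1.127029, z2 = atanh(0.53) = 0.590145; difference d = 0.536884
Var(d) = 1/83 + 1/16 = 0.0120482 + 0.0625000 = 0.0745482
z = d/√Var(d) = 0.536884 / √0.0745482 = 0.536884 / 0.273035 = 1.966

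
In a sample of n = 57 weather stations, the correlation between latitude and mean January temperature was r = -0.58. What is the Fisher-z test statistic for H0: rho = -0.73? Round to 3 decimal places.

1.957

z_r = atanh(-0.58) = -0.662463,  z_0 = atanh(-0.73) = -0.928727
SE = 1/√(n−3) = 1/√54 = 0.136083
z = (z_r − z_0)/SE = (-0.662463 − (-0.928727)) / 0.136083 = 0.266264 / 0.136083 = 1.957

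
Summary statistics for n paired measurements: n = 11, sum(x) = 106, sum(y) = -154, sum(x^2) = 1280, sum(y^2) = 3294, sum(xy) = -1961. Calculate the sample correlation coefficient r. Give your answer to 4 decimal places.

S_xy = nΣxy − ΣxΣy = 11·(-1961) − 106·(-154) = -21571 − (-16324) = -5247
S_xx = nΣx² − (Σx)² = 11·1280 − 106² = 14080 − 11236 = 2844
S_yy = nΣy² − (Σy)² = 11·3294 − (-154)² = 36234 − 23716 = 12518
r = S_xy / √(S_xx·S_yy) = -5247 / √(2844·12518) = -5247 / √35601192 = -5247 / 5966.6734 = -0.8794

-0.8794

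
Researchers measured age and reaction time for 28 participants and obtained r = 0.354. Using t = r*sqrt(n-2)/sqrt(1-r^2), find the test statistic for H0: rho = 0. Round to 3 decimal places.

t = r·√(n−2) / √(1−r²) with r = 0.354, n = 28
  = 0.354·√26 / √(1 − 0.125316)
  = 0.354·5.099020 / 0.935245
  = 1.805053 / 0.935245 = 1.930

1.930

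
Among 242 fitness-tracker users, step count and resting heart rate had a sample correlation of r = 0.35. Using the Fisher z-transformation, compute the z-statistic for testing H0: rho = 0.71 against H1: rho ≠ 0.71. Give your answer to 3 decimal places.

Fisher z: atanh(0.35) = 0.365444, atanh(0.71) = 0.887184
z = (z_r − z_0)·√(n−3) = (0.365444 − 0.887184)·√239 = -0.521740 · 15.459625 = -8.066

-8.066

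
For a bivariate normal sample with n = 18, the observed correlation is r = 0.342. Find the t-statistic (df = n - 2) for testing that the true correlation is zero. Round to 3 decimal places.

1 − r² = 1 − 0.116964 = 0.883036;  √(1−r²) = 0.939700
√(n−2) = √16 = 4.000000
t = r·√(n−2)/√(1−r²) = 0.342 · 4.000000 / 0.939700 = 1.456

1.456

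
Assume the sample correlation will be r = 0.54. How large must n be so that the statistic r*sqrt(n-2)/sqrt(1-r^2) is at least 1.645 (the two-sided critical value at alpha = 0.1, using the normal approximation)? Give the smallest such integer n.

9

r√(n−2)/√(1−r²) ≥ 1.645  ⇔  n−2 ≥ (1.645)²·(1−r²)/r²
(1−r²)/r² = (1−0.2916)/0.2916 = 2.4294
n ≥ 2 + 2.706025·2.4294 = 2 + 6.5740 = 8.5740
⌈8.5740⌉ = 9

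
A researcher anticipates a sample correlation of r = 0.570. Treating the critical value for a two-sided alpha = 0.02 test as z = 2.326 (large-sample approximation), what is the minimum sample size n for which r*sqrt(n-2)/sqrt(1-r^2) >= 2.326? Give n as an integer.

r√(n−2)/√(1−r²) ≥ 2.326  ⇔  n−2 ≥ (2.326)²·(1−r²)/r²
(1−r²)/r² = (1−0.324900)/0.324900 = 2.0779
n ≥ 2 + 5.410276·2.0779 = 2 + 11.2420 = 13.2420
⌈13.2420⌉ = 14

14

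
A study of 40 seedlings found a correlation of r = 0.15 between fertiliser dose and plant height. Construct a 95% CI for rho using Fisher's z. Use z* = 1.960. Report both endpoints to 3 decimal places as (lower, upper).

Fisher z: z_r = atanh(r) = ½·ln((1+0.15)/(1−0.15)) = 0.151140
SE(z) = 1/√(n−3) = 1/√37 = 0.164399
95% ⇒ z* = 1.960; margin = 1.960·0.164399 = 0.322222
CI on z-scale: (-0.171082, 0.473362)
Back-transform: tanh(-0.171082) = -0.169432, tanh(0.473362) = 0.440912

(-0.169, 0.441)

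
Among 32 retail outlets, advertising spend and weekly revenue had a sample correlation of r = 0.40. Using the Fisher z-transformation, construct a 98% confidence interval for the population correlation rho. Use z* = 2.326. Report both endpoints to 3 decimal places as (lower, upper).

Fisher z: z_r = atanh(r) = ½·ln((1+0.40)/(1−0.40)) = 0.423649
SE(z) = 1/√(n−3) = 1/√29 = 0.185695
98% ⇒ z* = 2.326; margin = 2.326·0.185695 = 0.431927
CI on z-scale: (-0.008278, 0.855576)
Back-transform: tanh(-0.008278) = -0.008278, tanh(0.855576) = 0.693971

(-0.008, 0.694)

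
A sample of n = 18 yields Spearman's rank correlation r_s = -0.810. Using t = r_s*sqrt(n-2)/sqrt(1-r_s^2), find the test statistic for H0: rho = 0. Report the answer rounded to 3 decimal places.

-5.525

t = r_s·√(n−2) / √(1−r_s²) with r_s = -0.810, n = 18
  = -0.810·√16 / √(1 − 0.656100)
  = -0.810·4.000000 / 0.586430
  = -3.240000 / 0.586430 = -5.525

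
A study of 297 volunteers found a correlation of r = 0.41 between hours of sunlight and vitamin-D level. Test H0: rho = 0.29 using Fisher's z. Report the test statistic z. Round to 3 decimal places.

2.350

Fisher z: atanh(0.41) = 0.435611, atanh(0.29) = 0.298566
z = (z_r − z_0)·√(n−3) = (0.435611 − 0.298566)·√294 = 0.137045 · 17.146428 = 2.350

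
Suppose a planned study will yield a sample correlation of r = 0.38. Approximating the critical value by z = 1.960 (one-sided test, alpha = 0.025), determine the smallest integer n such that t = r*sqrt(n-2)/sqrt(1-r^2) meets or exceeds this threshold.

r√(n−2)/√(1−r²) ≥ 1.960  ⇔  n−2 ≥ (1.960)²·(1−r²)/r²
(1−r²)/r² = (1−0.1444)/0.1444 = 5.9252
n ≥ 2 + 3.8416·5.9252 = 2 + 22.7622 = 24.7622
⌈24.7622⌉ = 25

25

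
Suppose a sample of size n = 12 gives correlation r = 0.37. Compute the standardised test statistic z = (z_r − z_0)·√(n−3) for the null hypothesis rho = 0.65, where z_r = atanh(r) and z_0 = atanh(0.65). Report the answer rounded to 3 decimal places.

-1.161

z_r = atanh(0.37) = 0.388423,  z_0 = atanh(0.65) = 0.775299
SE = 1/√(n−3) = 1/√9 = 0.333333
z = (z_r − z_0)/SE = (0.388423 − 0.775299) / 0.333333 = -0.386876 / 0.333333 = -1.161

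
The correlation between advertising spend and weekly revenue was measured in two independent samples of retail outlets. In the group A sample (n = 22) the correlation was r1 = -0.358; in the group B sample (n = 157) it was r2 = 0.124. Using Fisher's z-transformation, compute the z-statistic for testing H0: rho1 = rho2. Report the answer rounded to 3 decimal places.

-2.053

Fisher z-transforms: z1 = atanh(-0.358) = -0.374590, z2 = atanh(0.124) = 0.124641; difference d = -0.499231
Var(d) = 1/19 + 1/154 = 0.0526316 + 0.0064935 = 0.0591251
z = d/√Var(d) = -0.499231 / √0.0591251 = -0.499231 / 0.243157 = -2.053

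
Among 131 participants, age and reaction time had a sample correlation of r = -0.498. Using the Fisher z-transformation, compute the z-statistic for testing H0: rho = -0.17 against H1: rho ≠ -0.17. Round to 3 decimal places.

z_r = atanh(-0.498) = -0.546643,  z_0 = atanh(-0.17) = -0.171667
SE = 1/√(n−3) = 1/√128 = 0.088388
z = (z_r − z_0)/SE = (-0.546643 − (-0.171667)) / 0.088388 = -0.374976 / 0.088388 = -4.242

-4.242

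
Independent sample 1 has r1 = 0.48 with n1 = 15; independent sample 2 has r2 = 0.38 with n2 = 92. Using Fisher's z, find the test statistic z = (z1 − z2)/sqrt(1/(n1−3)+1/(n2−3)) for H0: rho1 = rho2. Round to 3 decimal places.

0.400

z1 = atanh(0.48) = 0.522984,  z2 = atanh(0.38) = 0.400060
SE = √(1/(n1−3) + 1/(n2−3)) = √(1/12 + 1/89) = √(0.0833333 + 0.0112360) = √0.0945693 = 0.307521
z = (z1 − z2)/SE = (0.522984 − 0.400060) / 0.307521 = 0.122924 / 0.307521 = 0.400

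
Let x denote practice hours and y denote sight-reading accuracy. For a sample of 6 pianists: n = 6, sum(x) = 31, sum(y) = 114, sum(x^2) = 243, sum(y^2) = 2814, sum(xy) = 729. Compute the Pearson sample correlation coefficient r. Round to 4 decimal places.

Numerator: nΣxy − (Σx)(Σy) = 6·729 − (31)(114) = 840
Denominator: √[(nΣx²−(Σx)²)(nΣy²−(Σy)²)]
  nΣx²−(Σx)² = 6·243 − 961 = 497;  nΣy²−(Σy)² = 6·2814 − 12996 = 3888
  √(497·3888) = √1932336 = 1390.0849
r = 840 / 1390.0849 = 0.6043

0.6043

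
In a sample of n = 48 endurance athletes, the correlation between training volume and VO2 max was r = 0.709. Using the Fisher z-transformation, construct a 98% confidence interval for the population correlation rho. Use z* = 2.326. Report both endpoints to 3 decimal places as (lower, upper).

Fisher z: z_r = atanh(r) = ½·ln((1+0.709)/(1−0.709)) = 0.885170
SE(z) = 1/√(n−3) = 1/√45 = 0.149071
98% ⇒ z* = 2.326; margin = 2.326·0.149071 = 0.346739
CI on z-scale: (0.538431, 1.231909)
Back-transform: tanh(0.538431) = 0.491799, tanh(1.231909) = 0.843132

(0.492, 0.843)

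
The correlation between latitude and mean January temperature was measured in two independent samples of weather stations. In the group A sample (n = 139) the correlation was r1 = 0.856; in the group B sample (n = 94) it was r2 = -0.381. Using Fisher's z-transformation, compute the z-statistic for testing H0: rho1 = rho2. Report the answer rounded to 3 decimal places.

Fisher z-transforms: z1 = atanh(0.856) = 1.278183, z2 = atanh(-0.381) = -0.401229; difference d = 1.679412
Var(d) = 1/136 + 1/91 = 0.0073529 + 0.0109890 = 0.0183419
z = d/√Var(d) = 1.679412 / √0.0183419 = 1.679412 / 0.135432 = 12.400

12.400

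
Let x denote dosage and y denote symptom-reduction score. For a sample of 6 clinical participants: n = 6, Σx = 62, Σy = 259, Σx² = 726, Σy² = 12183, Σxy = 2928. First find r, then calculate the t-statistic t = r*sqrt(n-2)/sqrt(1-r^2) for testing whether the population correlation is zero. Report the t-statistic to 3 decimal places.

3.375

Numerator: nΣxy − (Σx)(Σy) = 6·2928 − (62)(259) = 1510
Denominator: √[(nΣx²−(Σx)²)(nΣy²−(Σy)²)]
  nΣx²−(Σx)² = 6·726 − 3844 = 512;  nΣy²−(Σy)² = 6·12183 − 67081 = 6017
  √(512·6017) = √3080704 = 1755.1934
r = 1510 / 1755.1934 = 0.8603
t = r·√(n−2)/√(1−r²) = 0.8603·√4 / √(1−0.740116) = 1.720600 / 0.509788 = 3.375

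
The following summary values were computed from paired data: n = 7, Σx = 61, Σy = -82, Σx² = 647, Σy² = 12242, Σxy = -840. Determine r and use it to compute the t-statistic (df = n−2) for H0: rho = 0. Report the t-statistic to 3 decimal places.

Numerator: nΣxy − (Σx)(Σy) = 7·(-840) − (61)(-82) = -878
Denominator: √[(nΣx²−(Σx)²)(nΣy²−(Σy)²)]
  nΣx²−(Σx)² = 7·647 − 3721 = 808;  nΣy²−(Σy)² = 7·12242 − 6724 = 78970
  √(808·78970) = √63807760 = 7987.9760
r = -878 / 7987.9760 = -0.1099
t = r·√(n−2)/√(1−r²) = -0.1099·√5 / √(1−0.012078) = -0.245744 / 0.993943 = -0.247

-0.247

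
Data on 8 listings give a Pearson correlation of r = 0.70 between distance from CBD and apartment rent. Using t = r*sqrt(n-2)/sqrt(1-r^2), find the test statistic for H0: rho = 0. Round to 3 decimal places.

2.401

1 − r² = 1 − 0.4900 = 0.5100;  √(1−r²) = 0.714143
√(n−2) = √6 = 2.449490
t = r·√(n−2)/√(1−r²) = 0.70 · 2.449490 / 0.714143 = 2.401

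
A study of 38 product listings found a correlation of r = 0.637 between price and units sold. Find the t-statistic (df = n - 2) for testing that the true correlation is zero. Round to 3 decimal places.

4.958

t = r·√(n−2) / √(1−r²) with r = 0.637, n = 38
  = 0.637·√36 / √(1 − 0.405769)
  = 0.637·6.000000 / 0.770864
  = 3.822000 / 0.770864 = 4.958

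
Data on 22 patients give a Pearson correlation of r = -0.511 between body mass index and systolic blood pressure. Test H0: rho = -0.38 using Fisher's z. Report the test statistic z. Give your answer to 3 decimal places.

z_r = atanh(-0.511) = -0.564082,  z_0 = atanh(-0.38) = -0.400060
SE = 1/√(n−3) = 1/√19 = 0.229416
z = (z_r − z_0)/SE = (-0.564082 − (-0.400060)) / 0.229416 = -0.164022 / 0.229416 = -0.715

-0.715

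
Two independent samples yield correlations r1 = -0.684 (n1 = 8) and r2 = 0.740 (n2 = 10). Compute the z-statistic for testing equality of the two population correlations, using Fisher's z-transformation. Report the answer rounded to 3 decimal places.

Fisher z-transforms: z1 = atanh(-0.684) = -0.836592, z2 = atanh(0.740) = 0.950479; difference d = -1.787071
Var(d) = 1/5 + 1/7 = 0.2000000 + 0.1428571 = 0.3428571
z = d/√Var(d) = -1.787071 / √0.3428571 = -1.787071 / 0.585540 = -3.052

-3.052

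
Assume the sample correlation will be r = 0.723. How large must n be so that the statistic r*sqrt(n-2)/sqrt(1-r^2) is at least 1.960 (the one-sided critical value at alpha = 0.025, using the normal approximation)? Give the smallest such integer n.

6

r√(n−2)/√(1−r²) ≥ 1.960  ⇔  n−2 ≥ (1.960)²·(1−r²)/r²
(1−r²)/r² = (1−0.522729)/0.522729 = 0.9130
n ≥ 2 + 3.8416·0.9130 = 2 + 3.5074 = 5.5074
⌈5.5074⌉ = 6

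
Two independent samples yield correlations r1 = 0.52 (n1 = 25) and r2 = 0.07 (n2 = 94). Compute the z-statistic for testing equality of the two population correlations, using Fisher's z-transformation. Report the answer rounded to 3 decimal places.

2.131

Fisher z-transforms: z1 = atanh(0.52) = 0.576340, z2 = atanh(0.07) = 0.070115; difference d = 0.506225
Var(d) = 1/22 + 1/91 = 0.0454545 + 0.0109890 = 0.0564435
z = d/√Var(d) = 0.506225 / √0.0564435 = 0.506225 / 0.237578 = 2.131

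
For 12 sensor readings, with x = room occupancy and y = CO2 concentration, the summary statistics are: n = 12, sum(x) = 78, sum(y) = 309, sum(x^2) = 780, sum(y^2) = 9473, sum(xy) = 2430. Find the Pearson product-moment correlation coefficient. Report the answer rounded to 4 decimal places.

S_xy = nΣxy − ΣxΣy = 12·2430 − 78·309 = 29160 − 24102 = 5058
S_xx = nΣx² − (Σx)² = 12·780 − 78² = 9360 − 6084 = 3276
S_yy = nΣy² − (Σy)² = 12·9473 − 309² = 113676 − 95481 = 18195
r = S_xy / √(S_xx·S_yy) = 5058 / √(3276·18195) = 5058 / √59606820 = 5058 / 7720.5453 = 0.6551

0.6551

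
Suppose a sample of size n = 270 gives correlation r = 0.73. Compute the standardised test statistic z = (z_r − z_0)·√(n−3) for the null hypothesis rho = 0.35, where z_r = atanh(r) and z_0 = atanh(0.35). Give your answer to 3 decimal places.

z_r = atanh(0.73) = 0.928727,  z_0 = atanh(0.35) = 0.365444
SE = 1/√(n−3) = 1/√267 = 0.061199
z = (z_r − z_0)/SE = (0.928727 − 0.365444) / 0.061199 = 0.563283 / 0.061199 = 9.204

9.204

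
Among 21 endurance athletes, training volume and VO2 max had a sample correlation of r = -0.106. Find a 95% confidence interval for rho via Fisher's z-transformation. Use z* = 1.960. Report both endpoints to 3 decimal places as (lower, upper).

(-0.514, 0.341)

Fisher z: z_r = atanh(r) = ½·ln((1+(-0.106))/(1−(-0.106))) = -0.106400
SE(z) = 1/√(n−3) = 1/√18 = 0.235702
95% ⇒ z* = 1.960; margin = 1.960·0.235702 = 0.461976
CI on z-scale: (-0.568376, 0.355576)
Back-transform: tanh(-0.568376) = -0.514166, tanh(0.355576) = 0.341311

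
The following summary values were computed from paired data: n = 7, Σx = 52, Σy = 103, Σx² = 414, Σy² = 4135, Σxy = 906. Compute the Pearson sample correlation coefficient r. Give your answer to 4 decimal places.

0.5228

S_xy = nΣxy − ΣxΣy = 7·906 − 52·103 = 6342 − 5356 = 986
S_xx = nΣx² − (Σx)² = 7·414 − 52² = 2898 − 2704 = 194
S_yy = nΣy² − (Σy)² = 7·4135 − 103² = 28945 − 10609 = 18336
r = S_xy / √(S_xx·S_yy) = 986 / √(194·18336) = 986 / √3557184 = 986 / 1886.0498 = 0.5228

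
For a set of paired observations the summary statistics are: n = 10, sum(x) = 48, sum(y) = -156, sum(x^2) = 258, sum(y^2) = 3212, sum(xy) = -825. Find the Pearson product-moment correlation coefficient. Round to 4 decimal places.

-0.5199

S_xy = nΣxy − ΣxΣy = 10·(-825) − 48·(-156) = -8250 − (-7488) = -762
S_xx = nΣx² − (Σx)² = 10·258 − 48² = 2580 − 2304 = 276
S_yy = nΣy² − (Σy)² = 10·3212 − (-156)² = 32120 − 24336 = 7784
r = S_xy / √(S_xx·S_yy) = -762 / √(276·7784) = -762 / √2148384 = -762 / 1465.7367 = -0.5199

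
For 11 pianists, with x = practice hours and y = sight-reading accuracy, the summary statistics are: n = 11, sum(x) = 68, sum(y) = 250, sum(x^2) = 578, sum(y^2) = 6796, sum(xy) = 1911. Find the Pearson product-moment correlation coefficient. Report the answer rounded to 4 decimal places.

0.8722

Numerator: nΣxy − (Σx)(Σy) = 11·1911 − (68)(250) = 4021
Denominator: √[(nΣx²−(Σx)²)(nΣy²−(Σy)²)]
  nΣx²−(Σx)² = 11·578 − 4624 = 1734;  nΣy²−(Σy)² = 11·6796 − 62500 = 12256
  √(1734·12256) = √21251904 = 4609.9787
r = 4021 / 4609.9787 = 0.8722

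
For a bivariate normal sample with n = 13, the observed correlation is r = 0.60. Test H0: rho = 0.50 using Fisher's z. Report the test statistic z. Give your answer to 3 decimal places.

z_r = atanh(0.60) = 0.693147,  z_0 = atanh(0.50) = 0.549306
SE = 1/√(n−3) = 1/√10 = 0.316228
z = (z_r − z_0)/SE = (0.693147 − 0.549306) / 0.316228 = 0.143841 / 0.316228 = 0.455

0.455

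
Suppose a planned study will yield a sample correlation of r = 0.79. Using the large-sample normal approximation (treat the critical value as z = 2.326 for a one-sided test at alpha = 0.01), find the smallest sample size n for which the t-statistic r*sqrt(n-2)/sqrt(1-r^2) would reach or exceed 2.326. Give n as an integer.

6

Need r·√(n−2)/√(1−r²) ≥ 2.326
√(n−2) ≥ 2.326·√(1−0.6241) / 0.79 = 2.326·0.613107 / 0.79 = 1.8052
n−2 ≥ 3.2587  ⇒  n ≥ 5.2587
Smallest integer n = 6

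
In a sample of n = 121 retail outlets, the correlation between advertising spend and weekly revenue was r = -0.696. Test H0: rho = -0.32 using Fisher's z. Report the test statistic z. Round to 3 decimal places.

z_r = atanh(-0.696) = -0.859500,  z_0 = atanh(-0.32) = -0.331647
SE = 1/√(n−3) = 1/√118 = 0.092057
z = (z_r − z_0)/SE = (-0.859500 − (-0.331647)) / 0.092057 = -0.527853 / 0.092057 = -5.734

-5.734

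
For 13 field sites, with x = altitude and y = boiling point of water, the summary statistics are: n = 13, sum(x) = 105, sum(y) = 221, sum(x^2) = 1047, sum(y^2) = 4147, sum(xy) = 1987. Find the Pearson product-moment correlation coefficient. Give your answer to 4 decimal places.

0.7252

S_xy = nΣxy − ΣxΣy = 13·1987 − 105·221 = 25831 − 23205 = 2626
S_xx = nΣx² − (Σx)² = 13·1047 − 105² = 13611 − 11025 = 2586
S_yy = nΣy² − (Σy)² = 13·4147 − 221² = 53911 − 48841 = 5070
r = S_xy / √(S_xx·S_yy) = 2626 / √(2586·5070) = 2626 / √13111020 = 2626 / 3620.9142 = 0.7252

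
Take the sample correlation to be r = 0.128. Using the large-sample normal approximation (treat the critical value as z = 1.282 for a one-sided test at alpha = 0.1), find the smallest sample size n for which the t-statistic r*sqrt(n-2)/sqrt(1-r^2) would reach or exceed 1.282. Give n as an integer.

101

Need r·√(n−2)/√(1−r²) ≥ 1.282
√(n−2) ≥ 1.282·√(1−0.016384) / 0.128 = 1.282·0.991774 / 0.128 = 9.9332
n−2 ≥ 98.6685  ⇒  n ≥ 100.6685
Smallest integer n = 101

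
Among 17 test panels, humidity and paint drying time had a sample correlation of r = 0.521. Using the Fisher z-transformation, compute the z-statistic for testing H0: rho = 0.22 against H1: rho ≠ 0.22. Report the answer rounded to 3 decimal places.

z_r = atanh(0.521) = 0.577711,  z_0 = atanh(0.22) = 0.223656
SE = 1/√(n−3) = 1/√14 = 0.267261
z = (z_r − z_0)/SE = (0.577711 − 0.223656) / 0.267261 = 0.354055 / 0.267261 = 1.325

1.325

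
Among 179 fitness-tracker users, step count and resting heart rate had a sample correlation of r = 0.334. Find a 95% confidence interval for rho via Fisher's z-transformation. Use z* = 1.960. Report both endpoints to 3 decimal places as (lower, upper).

(0.197, 0.458)

z_r = atanh(0.334) = 0.347324;  SE = 1/√(n−3) = 1/√176 = 0.075378
z-limits: 0.347324 ± 1.960·0.075378 = 0.347324 ± 0.147741 = [0.199583, 0.495065]
ρ-limits: (tanh 0.199583, tanh 0.495065) = (0.197, 0.458)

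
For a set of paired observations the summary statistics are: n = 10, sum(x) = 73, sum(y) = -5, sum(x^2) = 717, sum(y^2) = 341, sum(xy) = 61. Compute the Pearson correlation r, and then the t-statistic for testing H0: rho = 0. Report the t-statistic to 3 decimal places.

S_xy = nΣxy − ΣxΣy = 10·61 − 73·(-5) = 610 − (-365) = 975
S_xx = nΣx² − (Σx)² = 10·717 − 73² = 7170 − 5329 = 1841
S_yy = nΣy² − (Σy)² = 10·341 − (-5)² = 3410 − 25 = 3385
r = S_xy / √(S_xx·S_yy) = 975 / √(1841·3385) = 975 / √6231785 = 975 / 2496.3543 = 0.3906
t = r·√(n−2)/√(1−r²) = 0.3906·√8 / √(1−0.152568) = 1.104784 / 0.920561 = 1.200

1.200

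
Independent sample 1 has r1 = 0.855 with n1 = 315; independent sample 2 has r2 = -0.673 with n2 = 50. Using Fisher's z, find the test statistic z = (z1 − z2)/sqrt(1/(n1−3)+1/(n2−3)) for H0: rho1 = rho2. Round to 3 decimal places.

13.362

Fisher z-transforms: z1 = atanh(0.855) = 1.274453, z2 = atanh(-0.673) = -0.816207; difference d = 2.090660
Var(d) = 1/312 + 1/47 = 0.0032051 + 0.0212766 = 0.0244817
z = d/√Var(d) = 2.090660 / √0.0244817 = 2.090660 / 0.156466 = 13.362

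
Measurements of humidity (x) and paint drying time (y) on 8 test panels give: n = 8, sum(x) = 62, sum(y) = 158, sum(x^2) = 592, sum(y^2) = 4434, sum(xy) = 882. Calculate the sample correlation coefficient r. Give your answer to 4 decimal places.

Numerator: nΣxy − (Σx)(Σy) = 8·882 − (62)(158) = -2740
Denominator: √[(nΣx²−(Σx)²)(nΣy²−(Σy)²)]
  nΣx²−(Σx)² = 8·592 − 3844 = 892;  nΣy²−(Σy)² = 8·4434 − 24964 = 10508
  √(892·10508) = √9373136 = 3061.5578
r = -2740 / 3061.5578 = -0.8950

-0.8950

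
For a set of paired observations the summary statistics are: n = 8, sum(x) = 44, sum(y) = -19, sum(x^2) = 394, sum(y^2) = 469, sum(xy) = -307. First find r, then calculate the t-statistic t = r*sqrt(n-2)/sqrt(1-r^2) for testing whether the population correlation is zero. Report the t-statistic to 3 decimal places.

S_xy = nΣxy − ΣxΣy = 8·(-307) − 44·(-19) = -2456 − (-836) = -1620
S_xx = nΣx² − (Σx)² = 8·394 − 44² = 3152 − 1936 = 1216
S_yy = nΣy² − (Σy)² = 8·469 − (-19)² = 3752 − 361 = 3391
r = S_xy / √(S_xx·S_yy) = -1620 / √(1216·3391) = -1620 / √4123456 = -1620 / 2030.6295 = -0.7978
t = r·√(n−2)/√(1−r²) = -0.7978·√6 / √(1−0.636485) = -1.954203 / 0.602922 = -3.241

-3.241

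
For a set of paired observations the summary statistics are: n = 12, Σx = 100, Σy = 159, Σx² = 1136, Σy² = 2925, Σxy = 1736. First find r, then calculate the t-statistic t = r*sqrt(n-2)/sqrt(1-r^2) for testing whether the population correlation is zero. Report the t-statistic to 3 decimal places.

4.632

S_xy = nΣxy − ΣxΣy = 12·1736 − 100·159 = 20832 − 15900 = 4932
S_xx = nΣx² − (Σx)² = 12·1136 − 100² = 13632 − 10000 = 3632
S_yy = nΣy² − (Σy)² = 12·2925 − 159² = 35100 − 25281 = 9819
r = S_xy / √(S_xx·S_yy) = 4932 / √(3632·9819) = 4932 / √35662608 = 4932 / 5971.8178 = 0.8259
t = r·√(n−2)/√(1−r²) = 0.8259·√10 / √(1−0.682111) = 2.611725 / 0.563816 = 4.632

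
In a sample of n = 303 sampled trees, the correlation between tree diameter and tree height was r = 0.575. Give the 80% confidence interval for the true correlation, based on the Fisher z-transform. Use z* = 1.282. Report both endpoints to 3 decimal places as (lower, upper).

Fisher z: z_r = atanh(r) = ½·ln((1+0.575)/(1−0.575)) = 0.654961
SE(z) = 1/√(n−3) = 1/√300 = 0.057735
80% ⇒ z* = 1.282; margin = 1.282·0.057735 = 0.074016
CI on z-scale: (0.580945, 0.728977)
Back-transform: tanh(0.580945) = 0.523352, tanh(0.728977) = 0.622439

(0.523, 0.622)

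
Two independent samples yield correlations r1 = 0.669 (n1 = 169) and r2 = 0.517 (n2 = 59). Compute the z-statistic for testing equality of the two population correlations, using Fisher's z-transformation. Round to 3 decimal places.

z1 = atanh(0.669) = 0.808931,  z2 = atanh(0.517) = 0.572237
SE = √(1/(n1−3) + 1/(n2−3)) = √(1/166 + 1/56) = √(0.0060241 + 0.0178571) = √0.0238812 = 0.154535
z = (z1 − z2)/SE = (0.808931 − 0.572237) / 0.154535 = 0.236694 / 0.154535 = 1.532

1.532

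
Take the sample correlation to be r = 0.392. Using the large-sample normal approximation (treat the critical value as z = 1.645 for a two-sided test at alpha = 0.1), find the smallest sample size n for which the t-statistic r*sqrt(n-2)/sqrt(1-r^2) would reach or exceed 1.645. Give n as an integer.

Need r·√(n−2)/√(1−r²) ≥ 1.645
√(n−2) ≥ 1.645·√(1−0.153664) / 0.392 = 1.645·0.919965 / 0.392 = 3.8606
n−2 ≥ 14.9042  ⇒  n ≥ 16.9042
Smallest integer n = 17

17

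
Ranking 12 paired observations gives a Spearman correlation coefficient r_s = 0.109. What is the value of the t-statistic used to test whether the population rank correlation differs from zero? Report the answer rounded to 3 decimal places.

0.347

1 − r_s² = 1 − 0.011881 = 0.988119;  √(1−r_s²) = 0.994042
√(n−2) = √10 = 3.162278
t = r_s·√(n−2)/√(1−r_s²) = 0.109 · 3.162278 / 0.994042 = 0.347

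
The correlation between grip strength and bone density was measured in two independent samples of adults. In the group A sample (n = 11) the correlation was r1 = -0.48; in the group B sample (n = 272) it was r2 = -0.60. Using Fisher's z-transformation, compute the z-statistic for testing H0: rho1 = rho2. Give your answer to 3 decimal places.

z1 = atanh(-0.48) = -0.522984,  z2 = atanh(-0.60) = -0.693147
SE = √(1/(n1−3) + 1/(n2−3)) = √(1/8 + 1/269) = √(0.1250000 + 0.0037175) = √0.1287175 = 0.358772
z = (z1 − z2)/SE = (-0.522984 − (-0.693147)) / 0.358772 = 0.170163 / 0.358772 = 0.474

0.474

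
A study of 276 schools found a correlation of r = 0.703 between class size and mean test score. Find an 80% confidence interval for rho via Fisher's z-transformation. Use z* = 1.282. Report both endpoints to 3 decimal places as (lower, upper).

(0.662, 0.740)

Fisher z: z_r = atanh(r) = ½·ln((1+0.703)/(1−0.703)) = 0.873207
SE(z) = 1/√(n−3) = 1/√273 = 0.060523
80% ⇒ z* = 1.282; margin = 1.282·0.060523 = 0.077590
CI on z-scale: (0.795617, 0.950797)
Back-transform: tanh(0.795617) = 0.661579, tanh(0.950797) = 0.740144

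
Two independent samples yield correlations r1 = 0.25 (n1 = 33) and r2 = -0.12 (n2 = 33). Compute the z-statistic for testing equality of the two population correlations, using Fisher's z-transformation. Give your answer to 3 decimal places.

z1 = atanh(0.25) = 0.255413,  z2 = atanh(-0.12) = -0.120581
SE = √(1/(n1−3) + 1/(n2−3)) = √(1/30 + 1/30) = √(0.0333333 + 0.0333333) = √0.0666666 = 0.258199
z = (z1 − z2)/SE = (0.255413 − (-0.120581)) / 0.258199 = 0.375994 / 0.258199 = 1.456

1.456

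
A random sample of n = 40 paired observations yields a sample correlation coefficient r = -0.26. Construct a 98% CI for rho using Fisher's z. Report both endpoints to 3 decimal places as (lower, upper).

z_r = atanh(-0.26) = -0.266108;  SE = 1/√(n−3) = 1/√37 = 0.164399
z-limits: -0.266108 ± 2.326·0.164399 = -0.266108 ± 0.382392 = [-0.648500, 0.116284]
ρ-limits: (tanh -0.648500, tanh 0.116284) = (-0.571, 0.116)

(-0.571, 0.116)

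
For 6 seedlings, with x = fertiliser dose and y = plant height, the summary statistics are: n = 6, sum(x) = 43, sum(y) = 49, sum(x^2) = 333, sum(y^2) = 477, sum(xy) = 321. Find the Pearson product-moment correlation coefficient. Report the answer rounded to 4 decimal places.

-0.6906

S_xy = nΣxy − ΣxΣy = 6·321 − 43·49 = 1926 − 2107 = -181
S_xx = nΣx² − (Σx)² = 6·333 − 43² = 1998 − 1849 = 149
S_yy = nΣy² − (Σy)² = 6·477 − 49² = 2862 − 2401 = 461
r = S_xy / √(S_xx·S_yy) = -181 / √(149·461) = -181 / √68689 = -181 / 262.0859 = -0.6906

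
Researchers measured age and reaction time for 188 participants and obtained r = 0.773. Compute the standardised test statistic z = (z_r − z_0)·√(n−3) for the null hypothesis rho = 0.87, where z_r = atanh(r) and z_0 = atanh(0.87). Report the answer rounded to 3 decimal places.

z_r = atanh(0.773) = 1.027739,  z_0 = atanh(0.87) = 1.333080
SE = 1/√(n−3) = 1/√185 = 0.073521
z = (z_r − z_0)/SE = (1.027739 − 1.333080) / 0.073521 = -0.305341 / 0.073521 = -4.153

-4.153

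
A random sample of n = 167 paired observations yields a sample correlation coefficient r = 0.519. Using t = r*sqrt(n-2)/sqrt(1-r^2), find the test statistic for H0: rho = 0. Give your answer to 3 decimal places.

7.799

t = r·√(n−2) / √(1−r²) with r = 0.519, n = 167
  = 0.519·√165 / √(1 − 0.269361)
  = 0.519·12.845233 / 0.854774
  = 6.666676 / 0.854774 = 7.799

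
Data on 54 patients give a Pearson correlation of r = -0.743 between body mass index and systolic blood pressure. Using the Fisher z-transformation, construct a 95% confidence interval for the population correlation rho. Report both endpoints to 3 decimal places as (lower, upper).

z_r = atanh(-0.743) = -0.957143;  SE = 1/√(n−3) = 1/√51 = 0.140028
z-limits: -0.957143 ± 1.960·0.140028 = -0.957143 ± 0.274455 = [-1.231598, -0.682688]
ρ-limits: (tanh -1.231598, tanh -0.682688) = (-0.843, -0.593)

(-0.843, -0.593)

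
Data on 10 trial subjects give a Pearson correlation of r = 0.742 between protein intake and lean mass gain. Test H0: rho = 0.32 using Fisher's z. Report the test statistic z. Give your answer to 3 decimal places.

Fisher z: atanh(0.742) = 0.954915, atanh(0.32) = 0.331647
z = (z_r − z_0)·√(n−3) = (0.954915 − 0.331647)·√7 = 0.623268 · 2.645751 = 1.649

1.649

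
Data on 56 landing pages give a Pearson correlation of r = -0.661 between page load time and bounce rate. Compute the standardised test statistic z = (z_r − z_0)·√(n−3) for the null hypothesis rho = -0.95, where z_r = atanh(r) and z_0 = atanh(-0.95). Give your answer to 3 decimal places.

z_r = atanh(-0.661) = -0.794588,  z_0 = atanh(-0.95) = -1.831781
SE = 1/√(n−3) = 1/√53 = 0.137361
z = (z_r − z_0)/SE = (-0.794588 − (-1.831781)) / 0.137361 = 1.037193 / 0.137361 = 7.551

7.551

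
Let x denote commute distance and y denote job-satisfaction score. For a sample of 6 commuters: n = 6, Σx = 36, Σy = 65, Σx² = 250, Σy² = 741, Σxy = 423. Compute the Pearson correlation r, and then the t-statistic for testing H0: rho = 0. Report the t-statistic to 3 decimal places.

Numerator: nΣxy − (Σx)(Σy) = 6·423 − (36)(65) = 198
Denominator: √[(nΣx²−(Σx)²)(nΣy²−(Σy)²)]
  nΣx²−(Σx)² = 6·250 − 1296 = 204;  nΣy²−(Σy)² = 6·741 − 4225 = 221
  √(204·221) = √45084 = 212.3299
r = 198 / 212.3299 = 0.9325
t = r·√(n−2)/√(1−r²) = 0.9325·√4 / √(1−0.869556) = 1.865000 / 0.361170 = 5.164

5.164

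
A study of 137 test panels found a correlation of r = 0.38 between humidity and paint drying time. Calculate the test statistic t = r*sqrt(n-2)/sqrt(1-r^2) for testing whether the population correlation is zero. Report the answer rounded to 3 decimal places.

t = r·√(n−2) / √(1−r²) with r = 0.38, n = 137
  = 0.38·√135 / √(1 − 0.1444)
  = 0.38·11.618950 / 0.924986
  = 4.415201 / 0.924986 = 4.773

4.773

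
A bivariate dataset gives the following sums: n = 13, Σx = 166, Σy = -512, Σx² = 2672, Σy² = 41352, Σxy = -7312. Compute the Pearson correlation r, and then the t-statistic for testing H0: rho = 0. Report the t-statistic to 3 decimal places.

-0.771

S_xy = nΣxy − ΣxΣy = 13·(-7312) − 166·(-512) = -95056 − (-84992) = -10064
S_xx = nΣx² − (Σx)² = 13·2672 − 166² = 34736 − 27556 = 7180
S_yy = nΣy² − (Σy)² = 13·41352 − (-512)² = 537576 − 262144 = 275432
r = S_xy / √(S_xx·S_yy) = -10064 / √(7180·275432) = -10064 / √1977601760 = -10064 / 44470.2345 = -0.2263
t = r·√(n−2)/√(1−r²) = -0.2263·√11 / √(1−0.051212) = -0.750552 / 0.974057 = -0.771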